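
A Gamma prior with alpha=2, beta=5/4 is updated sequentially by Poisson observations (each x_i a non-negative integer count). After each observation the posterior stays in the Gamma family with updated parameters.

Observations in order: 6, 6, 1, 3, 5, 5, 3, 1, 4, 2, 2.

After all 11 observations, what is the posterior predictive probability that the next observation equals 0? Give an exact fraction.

40536215597144386832065866109016673800875222251012083746192454448001/935480596774678503001801362972812283024661354043792689825893575512801

obs 1: x=6 → posterior Gamma(8, 9/4)
obs 2: x=6 → posterior Gamma(14, 13/4)
obs 3: x=1 → posterior Gamma(15, 17/4)
obs 4: x=3 → posterior Gamma(18, 21/4)
obs 5: x=5 → posterior Gamma(23, 25/4)
obs 6: x=5 → posterior Gamma(28, 29/4)
obs 7: x=3 → posterior Gamma(31, 33/4)
obs 8: x=1 → posterior Gamma(32, 37/4)
obs 9: x=4 → posterior Gamma(36, 41/4)
obs 10: x=2 → posterior Gamma(38, 45/4)
obs 11: x=2 → posterior Gamma(40, 49/4)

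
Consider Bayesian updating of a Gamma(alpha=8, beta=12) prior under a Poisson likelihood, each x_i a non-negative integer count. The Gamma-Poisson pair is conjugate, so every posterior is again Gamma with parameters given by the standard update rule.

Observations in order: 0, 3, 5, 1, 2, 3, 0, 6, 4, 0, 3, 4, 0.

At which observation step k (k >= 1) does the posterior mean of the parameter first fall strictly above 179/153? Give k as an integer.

obs 1: x=0 → posterior Gamma(8, 13)
obs 2: x=3 → posterior Gamma(11, 14)
obs 3: x=5 → posterior Gamma(16, 15)
obs 4: x=1 → posterior Gamma(17, 16)
obs 5: x=2 → posterior Gamma(19, 17)
obs 6: x=3 → posterior Gamma(22, 18)
obs 7: x=0 → posterior Gamma(22, 19)
obs 8: x=6 → posterior Gamma(28, 20)
obs 9: x=4 → posterior Gamma(32, 21)
obs 10: x=0 → posterior Gamma(32, 22)
obs 11: x=3 → posterior Gamma(35, 23)
obs 12: x=4 → posterior Gamma(39, 24)
obs 13: x=0 → posterior Gamma(39, 25)

k = 6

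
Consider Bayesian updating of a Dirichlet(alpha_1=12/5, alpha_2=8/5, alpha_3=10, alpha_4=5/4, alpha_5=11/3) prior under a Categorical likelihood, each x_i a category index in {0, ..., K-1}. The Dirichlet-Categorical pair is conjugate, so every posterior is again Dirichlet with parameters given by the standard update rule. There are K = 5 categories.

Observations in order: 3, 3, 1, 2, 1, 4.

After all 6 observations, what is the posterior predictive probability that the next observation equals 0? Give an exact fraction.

obs 1: x=3 → posterior Dirichlet(12/5, 8/5, 10, 9/4, 11/3)
obs 2: x=3 → posterior Dirichlet(12/5, 8/5, 10, 13/4, 11/3)
obs 3: x=1 → posterior Dirichlet(12/5, 13/5, 10, 13/4, 11/3)
obs 4: x=2 → posterior Dirichlet(12/5, 13/5, 11, 13/4, 11/3)
obs 5: x=1 → posterior Dirichlet(12/5, 18/5, 11, 13/4, 11/3)
obs 6: x=4 → posterior Dirichlet(12/5, 18/5, 11, 13/4, 14/3)

144/1495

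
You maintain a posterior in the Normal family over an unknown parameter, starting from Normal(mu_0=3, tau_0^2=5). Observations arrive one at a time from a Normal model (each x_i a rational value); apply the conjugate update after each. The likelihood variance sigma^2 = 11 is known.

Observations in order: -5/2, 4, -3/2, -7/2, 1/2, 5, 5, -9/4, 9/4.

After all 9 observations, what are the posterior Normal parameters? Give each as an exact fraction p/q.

mu_0=17/14, tau_0^2=55/56

obs 1: x=-5/2 → posterior Normal(41/32, 55/16)
obs 2: x=4 → posterior Normal(27/14, 55/21)
obs 3: x=-3/2 → posterior Normal(33/26, 55/26)
obs 4: x=-7/2 → posterior Normal(1/2, 55/31)
obs 5: x=1/2 → posterior Normal(1/2, 55/36)
obs 6: x=5 → posterior Normal(43/41, 55/41)
obs 7: x=5 → posterior Normal(34/23, 55/46)
obs 8: x=-9/4 → posterior Normal(227/204, 55/51)
obs 9: x=9/4 → posterior Normal(17/14, 55/56)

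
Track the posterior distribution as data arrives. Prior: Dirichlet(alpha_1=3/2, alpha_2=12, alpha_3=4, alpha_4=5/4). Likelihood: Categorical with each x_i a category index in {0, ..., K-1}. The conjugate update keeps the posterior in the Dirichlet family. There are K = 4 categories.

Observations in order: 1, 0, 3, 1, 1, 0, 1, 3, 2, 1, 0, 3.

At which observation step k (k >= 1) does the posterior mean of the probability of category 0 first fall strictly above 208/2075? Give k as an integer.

obs 1: x=1 → posterior Dirichlet(3/2, 13, 4, 5/4)
obs 2: x=0 → posterior Dirichlet(5/2, 13, 4, 5/4)
obs 3: x=3 → posterior Dirichlet(5/2, 13, 4, 9/4)
obs 4: x=1 → posterior Dirichlet(5/2, 14, 4, 9/4)
obs 5: x=1 → posterior Dirichlet(5/2, 15, 4, 9/4)
obs 6: x=0 → posterior Dirichlet(7/2, 15, 4, 9/4)
obs 7: x=1 → posterior Dirichlet(7/2, 16, 4, 9/4)
obs 8: x=3 → posterior Dirichlet(7/2, 16, 4, 13/4)
obs 9: x=2 → posterior Dirichlet(7/2, 16, 5, 13/4)
obs 10: x=1 → posterior Dirichlet(7/2, 17, 5, 13/4)
obs 11: x=0 → posterior Dirichlet(9/2, 17, 5, 13/4)
obs 12: x=3 → posterior Dirichlet(9/2, 17, 5, 17/4)

k = 2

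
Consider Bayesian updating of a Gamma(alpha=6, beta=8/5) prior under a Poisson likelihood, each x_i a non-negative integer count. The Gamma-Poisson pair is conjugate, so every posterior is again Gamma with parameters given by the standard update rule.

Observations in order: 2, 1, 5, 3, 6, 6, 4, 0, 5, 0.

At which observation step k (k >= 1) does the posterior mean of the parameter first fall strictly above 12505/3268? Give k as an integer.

obs 1: x=2 → posterior Gamma(8, 13/5)
obs 2: x=1 → posterior Gamma(9, 18/5)
obs 3: x=5 → posterior Gamma(14, 23/5)
obs 4: x=3 → posterior Gamma(17, 28/5)
obs 5: x=6 → posterior Gamma(23, 33/5)
obs 6: x=6 → posterior Gamma(29, 38/5)
obs 7: x=4 → posterior Gamma(33, 43/5)
obs 8: x=0 → posterior Gamma(33, 48/5)
obs 9: x=5 → posterior Gamma(38, 53/5)
obs 10: x=0 → posterior Gamma(38, 58/5)

k = 7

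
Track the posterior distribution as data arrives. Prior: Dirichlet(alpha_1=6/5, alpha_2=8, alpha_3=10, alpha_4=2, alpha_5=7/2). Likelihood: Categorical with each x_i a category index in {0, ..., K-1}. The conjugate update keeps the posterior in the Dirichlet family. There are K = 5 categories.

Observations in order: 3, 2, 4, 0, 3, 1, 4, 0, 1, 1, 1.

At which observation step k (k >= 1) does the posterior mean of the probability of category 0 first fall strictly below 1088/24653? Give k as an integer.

k = 3

obs 1: x=3 → posterior Dirichlet(6/5, 8, 10, 3, 7/2)
obs 2: x=2 → posterior Dirichlet(6/5, 8, 11, 3, 7/2)
obs 3: x=4 → posterior Dirichlet(6/5, 8, 11, 3, 9/2)
obs 4: x=0 → posterior Dirichlet(11/5, 8, 11, 3, 9/2)
obs 5: x=3 → posterior Dirichlet(11/5, 8, 11, 4, 9/2)
obs 6: x=1 → posterior Dirichlet(11/5, 9, 11, 4, 9/2)
obs 7: x=4 → posterior Dirichlet(11/5, 9, 11, 4, 11/2)
obs 8: x=0 → posterior Dirichlet(16/5, 9, 11, 4, 11/2)
obs 9: x=1 → posterior Dirichlet(16/5, 10, 11, 4, 11/2)
obs 10: x=1 → posterior Dirichlet(16/5, 11, 11, 4, 11/2)
obs 11: x=1 → posterior Dirichlet(16/5, 12, 11, 4, 11/2)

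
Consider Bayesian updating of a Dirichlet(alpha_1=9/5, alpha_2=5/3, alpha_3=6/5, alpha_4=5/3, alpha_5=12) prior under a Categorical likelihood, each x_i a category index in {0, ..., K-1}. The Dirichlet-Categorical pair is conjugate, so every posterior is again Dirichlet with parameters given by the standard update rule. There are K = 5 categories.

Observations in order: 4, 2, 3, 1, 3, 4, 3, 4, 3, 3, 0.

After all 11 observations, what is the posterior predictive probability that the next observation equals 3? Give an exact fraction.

obs 1: x=4 → posterior Dirichlet(9/5, 5/3, 6/5, 5/3, 13)
obs 2: x=2 → posterior Dirichlet(9/5, 5/3, 11/5, 5/3, 13)
obs 3: x=3 → posterior Dirichlet(9/5, 5/3, 11/5, 8/3, 13)
obs 4: x=1 → posterior Dirichlet(9/5, 8/3, 11/5, 8/3, 13)
obs 5: x=3 → posterior Dirichlet(9/5, 8/3, 11/5, 11/3, 13)
obs 6: x=4 → posterior Dirichlet(9/5, 8/3, 11/5, 11/3, 14)
obs 7: x=3 → posterior Dirichlet(9/5, 8/3, 11/5, 14/3, 14)
obs 8: x=4 → posterior Dirichlet(9/5, 8/3, 11/5, 14/3, 15)
obs 9: x=3 → posterior Dirichlet(9/5, 8/3, 11/5, 17/3, 15)
obs 10: x=3 → posterior Dirichlet(9/5, 8/3, 11/5, 20/3, 15)
obs 11: x=0 → posterior Dirichlet(14/5, 8/3, 11/5, 20/3, 15)

5/22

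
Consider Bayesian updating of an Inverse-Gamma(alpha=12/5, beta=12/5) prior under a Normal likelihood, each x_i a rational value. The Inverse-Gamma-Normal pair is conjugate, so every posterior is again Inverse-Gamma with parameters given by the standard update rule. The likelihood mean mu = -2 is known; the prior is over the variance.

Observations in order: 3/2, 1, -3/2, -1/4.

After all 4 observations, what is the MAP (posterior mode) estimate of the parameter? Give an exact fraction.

obs 1: x=3/2 → posterior Inverse-Gamma(29/10, 341/40)
obs 2: x=1 → posterior Inverse-Gamma(17/5, 521/40)
obs 3: x=-3/2 → posterior Inverse-Gamma(39/10, 263/20)
obs 4: x=-1/4 → posterior Inverse-Gamma(22/5, 2349/160)

87/32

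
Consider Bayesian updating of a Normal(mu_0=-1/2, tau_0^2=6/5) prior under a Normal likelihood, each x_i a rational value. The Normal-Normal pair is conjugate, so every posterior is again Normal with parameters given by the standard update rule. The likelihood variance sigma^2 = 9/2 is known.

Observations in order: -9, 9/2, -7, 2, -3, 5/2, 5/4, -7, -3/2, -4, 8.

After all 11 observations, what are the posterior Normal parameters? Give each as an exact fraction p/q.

mu_0=-121/118, tau_0^2=18/59

obs 1: x=-9 → posterior Normal(-87/38, 18/19)
obs 2: x=9/2 → posterior Normal(-51/46, 18/23)
obs 3: x=-7 → posterior Normal(-107/54, 2/3)
obs 4: x=2 → posterior Normal(-91/62, 18/31)
obs 5: x=-3 → posterior Normal(-23/14, 18/35)
obs 6: x=5/2 → posterior Normal(-95/78, 6/13)
obs 7: x=5/4 → posterior Normal(-85/86, 18/43)
obs 8: x=-7 → posterior Normal(-3/2, 18/47)
obs 9: x=-3/2 → posterior Normal(-3/2, 6/17)
obs 10: x=-4 → posterior Normal(-37/22, 18/55)
obs 11: x=8 → posterior Normal(-121/118, 18/59)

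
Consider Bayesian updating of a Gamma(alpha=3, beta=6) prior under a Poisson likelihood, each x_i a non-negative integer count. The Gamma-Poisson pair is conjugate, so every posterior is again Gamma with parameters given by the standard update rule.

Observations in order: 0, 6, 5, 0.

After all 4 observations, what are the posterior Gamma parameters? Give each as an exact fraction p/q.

obs 1: x=0 → posterior Gamma(3, 7)
obs 2: x=6 → posterior Gamma(9, 8)
obs 3: x=5 → posterior Gamma(14, 9)
obs 4: x=0 → posterior Gamma(14, 10)

alpha=14, beta=10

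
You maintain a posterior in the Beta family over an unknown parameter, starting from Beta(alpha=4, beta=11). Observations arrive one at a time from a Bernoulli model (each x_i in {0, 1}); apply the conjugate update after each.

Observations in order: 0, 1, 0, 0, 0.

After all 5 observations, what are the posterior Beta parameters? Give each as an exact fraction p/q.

obs 1: x=0 → posterior Beta(4, 12)
obs 2: x=1 → posterior Beta(5, 12)
obs 3: x=0 → posterior Beta(5, 13)
obs 4: x=0 → posterior Beta(5, 14)
obs 5: x=0 → posterior Beta(5, 15)

alpha=5, beta=15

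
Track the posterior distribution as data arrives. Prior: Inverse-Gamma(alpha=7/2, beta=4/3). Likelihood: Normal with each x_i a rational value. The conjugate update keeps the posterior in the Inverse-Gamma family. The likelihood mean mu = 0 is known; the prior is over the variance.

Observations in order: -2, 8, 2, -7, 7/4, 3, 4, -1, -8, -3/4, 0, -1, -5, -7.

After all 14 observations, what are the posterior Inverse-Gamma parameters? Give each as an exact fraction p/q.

alpha=21/2, beta=7015/48

obs 1: x=-2 → posterior Inverse-Gamma(4, 10/3)
obs 2: x=8 → posterior Inverse-Gamma(9/2, 106/3)
obs 3: x=2 → posterior Inverse-Gamma(5, 112/3)
obs 4: x=-7 → posterior Inverse-Gamma(11/2, 371/6)
obs 5: x=7/4 → posterior Inverse-Gamma(6, 6083/96)
obs 6: x=3 → posterior Inverse-Gamma(13/2, 6515/96)
obs 7: x=4 → posterior Inverse-Gamma(7, 7283/96)
obs 8: x=-1 → posterior Inverse-Gamma(15/2, 7331/96)
obs 9: x=-8 → posterior Inverse-Gamma(8, 10403/96)
obs 10: x=-3/4 → posterior Inverse-Gamma(17/2, 5215/48)
obs 11: x=0 → posterior Inverse-Gamma(9, 5215/48)
obs 12: x=-1 → posterior Inverse-Gamma(19/2, 5239/48)
obs 13: x=-5 → posterior Inverse-Gamma(10, 5839/48)
obs 14: x=-7 → posterior Inverse-Gamma(21/2, 7015/48)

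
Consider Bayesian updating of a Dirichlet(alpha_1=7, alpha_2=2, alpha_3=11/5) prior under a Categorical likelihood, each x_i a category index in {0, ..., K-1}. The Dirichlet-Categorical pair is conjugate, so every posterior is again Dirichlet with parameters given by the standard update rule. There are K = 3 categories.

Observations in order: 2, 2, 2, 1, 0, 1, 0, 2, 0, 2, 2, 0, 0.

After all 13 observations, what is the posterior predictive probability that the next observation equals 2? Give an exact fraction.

41/121

obs 1: x=2 → posterior Dirichlet(7, 2, 16/5)
obs 2: x=2 → posterior Dirichlet(7, 2, 21/5)
obs 3: x=2 → posterior Dirichlet(7, 2, 26/5)
obs 4: x=1 → posterior Dirichlet(7, 3, 26/5)
obs 5: x=0 → posterior Dirichlet(8, 3, 26/5)
obs 6: x=1 → posterior Dirichlet(8, 4, 26/5)
obs 7: x=0 → posterior Dirichlet(9, 4, 26/5)
obs 8: x=2 → posterior Dirichlet(9, 4, 31/5)
obs 9: x=0 → posterior Dirichlet(10, 4, 31/5)
obs 10: x=2 → posterior Dirichlet(10, 4, 36/5)
obs 11: x=2 → posterior Dirichlet(10, 4, 41/5)
obs 12: x=0 → posterior Dirichlet(11, 4, 41/5)
obs 13: x=0 → posterior Dirichlet(12, 4, 41/5)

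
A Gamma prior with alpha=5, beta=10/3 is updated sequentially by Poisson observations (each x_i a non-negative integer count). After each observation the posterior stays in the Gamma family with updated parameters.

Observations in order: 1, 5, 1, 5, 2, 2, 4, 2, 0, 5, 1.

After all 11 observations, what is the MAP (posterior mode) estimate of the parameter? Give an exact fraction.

obs 1: x=1 → posterior Gamma(6, 13/3)
obs 2: x=5 → posterior Gamma(11, 16/3)
obs 3: x=1 → posterior Gamma(12, 19/3)
obs 4: x=5 → posterior Gamma(17, 22/3)
obs 5: x=2 → posterior Gamma(19, 25/3)
obs 6: x=2 → posterior Gamma(21, 28/3)
obs 7: x=4 → posterior Gamma(25, 31/3)
obs 8: x=2 → posterior Gamma(27, 34/3)
obs 9: x=0 → posterior Gamma(27, 37/3)
obs 10: x=5 → posterior Gamma(32, 40/3)
obs 11: x=1 → posterior Gamma(33, 43/3)

96/43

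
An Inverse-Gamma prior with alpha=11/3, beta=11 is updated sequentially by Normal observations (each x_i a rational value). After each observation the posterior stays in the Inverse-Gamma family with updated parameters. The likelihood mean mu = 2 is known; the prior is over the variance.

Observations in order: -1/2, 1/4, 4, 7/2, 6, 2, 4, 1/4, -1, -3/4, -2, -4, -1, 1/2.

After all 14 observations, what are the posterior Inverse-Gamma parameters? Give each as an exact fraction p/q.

obs 1: x=-1/2 → posterior Inverse-Gamma(25/6, 113/8)
obs 2: x=1/4 → posterior Inverse-Gamma(14/3, 501/32)
obs 3: x=4 → posterior Inverse-Gamma(31/6, 565/32)
obs 4: x=7/2 → posterior Inverse-Gamma(17/3, 601/32)
obs 5: x=6 → posterior Inverse-Gamma(37/6, 857/32)
obs 6: x=2 → posterior Inverse-Gamma(20/3, 857/32)
obs 7: x=4 → posterior Inverse-Gamma(43/6, 921/32)
obs 8: x=1/4 → posterior Inverse-Gamma(23/3, 485/16)
obs 9: x=-1 → posterior Inverse-Gamma(49/6, 557/16)
obs 10: x=-3/4 → posterior Inverse-Gamma(26/3, 1235/32)
obs 11: x=-2 → posterior Inverse-Gamma(55/6, 1491/32)
obs 12: x=-4 → posterior Inverse-Gamma(29/3, 2067/32)
obs 13: x=-1 → posterior Inverse-Gamma(61/6, 2211/32)
obs 14: x=1/2 → posterior Inverse-Gamma(32/3, 2247/32)

alpha=32/3, beta=2247/32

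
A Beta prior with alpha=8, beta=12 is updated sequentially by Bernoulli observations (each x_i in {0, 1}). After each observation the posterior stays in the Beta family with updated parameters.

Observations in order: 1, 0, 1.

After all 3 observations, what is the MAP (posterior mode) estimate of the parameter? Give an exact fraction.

3/7

obs 1: x=1 → posterior Beta(9, 12)
obs 2: x=0 → posterior Beta(9, 13)
obs 3: x=1 → posterior Beta(10, 13)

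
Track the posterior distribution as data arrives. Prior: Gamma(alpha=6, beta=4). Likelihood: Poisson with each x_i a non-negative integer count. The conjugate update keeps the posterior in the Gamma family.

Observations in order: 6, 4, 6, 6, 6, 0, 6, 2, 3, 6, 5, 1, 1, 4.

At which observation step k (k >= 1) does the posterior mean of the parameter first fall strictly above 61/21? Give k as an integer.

obs 1: x=6 → posterior Gamma(12, 5)
obs 2: x=4 → posterior Gamma(16, 6)
obs 3: x=6 → posterior Gamma(22, 7)
obs 4: x=6 → posterior Gamma(28, 8)
obs 5: x=6 → posterior Gamma(34, 9)
obs 6: x=0 → posterior Gamma(34, 10)
obs 7: x=6 → posterior Gamma(40, 11)
obs 8: x=2 → posterior Gamma(42, 12)
obs 9: x=3 → posterior Gamma(45, 13)
obs 10: x=6 → posterior Gamma(51, 14)
obs 11: x=5 → posterior Gamma(56, 15)
obs 12: x=1 → posterior Gamma(57, 16)
obs 13: x=1 → posterior Gamma(58, 17)
obs 14: x=4 → posterior Gamma(62, 18)

k = 3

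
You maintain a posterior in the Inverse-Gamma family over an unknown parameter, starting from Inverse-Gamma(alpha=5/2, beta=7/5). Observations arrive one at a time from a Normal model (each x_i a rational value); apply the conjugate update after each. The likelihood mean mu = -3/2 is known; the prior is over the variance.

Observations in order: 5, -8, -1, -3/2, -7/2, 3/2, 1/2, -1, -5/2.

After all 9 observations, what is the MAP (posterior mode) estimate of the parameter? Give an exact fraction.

529/80

obs 1: x=5 → posterior Inverse-Gamma(3, 901/40)
obs 2: x=-8 → posterior Inverse-Gamma(7/2, 873/20)
obs 3: x=-1 → posterior Inverse-Gamma(4, 1751/40)
obs 4: x=-3/2 → posterior Inverse-Gamma(9/2, 1751/40)
obs 5: x=-7/2 → posterior Inverse-Gamma(5, 1831/40)
obs 6: x=3/2 → posterior Inverse-Gamma(11/2, 2011/40)
obs 7: x=1/2 → posterior Inverse-Gamma(6, 2091/40)
obs 8: x=-1 → posterior Inverse-Gamma(13/2, 262/5)
obs 9: x=-5/2 → posterior Inverse-Gamma(7, 529/10)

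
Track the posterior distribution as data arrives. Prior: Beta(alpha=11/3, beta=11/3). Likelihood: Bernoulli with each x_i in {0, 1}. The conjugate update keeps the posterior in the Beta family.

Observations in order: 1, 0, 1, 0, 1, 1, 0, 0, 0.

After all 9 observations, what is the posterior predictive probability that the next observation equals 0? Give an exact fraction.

obs 1: x=1 → posterior Beta(14/3, 11/3)
obs 2: x=0 → posterior Beta(14/3, 14/3)
obs 3: x=1 → posterior Beta(17/3, 14/3)
obs 4: x=0 → posterior Beta(17/3, 17/3)
obs 5: x=1 → posterior Beta(20/3, 17/3)
obs 6: x=1 → posterior Beta(23/3, 17/3)
obs 7: x=0 → posterior Beta(23/3, 20/3)
obs 8: x=0 → posterior Beta(23/3, 23/3)
obs 9: x=0 → posterior Beta(23/3, 26/3)

26/49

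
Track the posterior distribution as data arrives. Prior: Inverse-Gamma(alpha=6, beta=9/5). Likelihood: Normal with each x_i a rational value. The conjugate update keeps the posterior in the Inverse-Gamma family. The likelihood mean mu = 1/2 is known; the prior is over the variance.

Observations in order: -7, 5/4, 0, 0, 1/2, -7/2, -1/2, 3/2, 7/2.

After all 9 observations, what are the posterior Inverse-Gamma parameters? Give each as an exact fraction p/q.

alpha=21/2, beta=7033/160

obs 1: x=-7 → posterior Inverse-Gamma(13/2, 1197/40)
obs 2: x=5/4 → posterior Inverse-Gamma(7, 4833/160)
obs 3: x=0 → posterior Inverse-Gamma(15/2, 4853/160)
obs 4: x=0 → posterior Inverse-Gamma(8, 4873/160)
obs 5: x=1/2 → posterior Inverse-Gamma(17/2, 4873/160)
obs 6: x=-7/2 → posterior Inverse-Gamma(9, 6153/160)
obs 7: x=-1/2 → posterior Inverse-Gamma(19/2, 6233/160)
obs 8: x=3/2 → posterior Inverse-Gamma(10, 6313/160)
obs 9: x=7/2 → posterior Inverse-Gamma(21/2, 7033/160)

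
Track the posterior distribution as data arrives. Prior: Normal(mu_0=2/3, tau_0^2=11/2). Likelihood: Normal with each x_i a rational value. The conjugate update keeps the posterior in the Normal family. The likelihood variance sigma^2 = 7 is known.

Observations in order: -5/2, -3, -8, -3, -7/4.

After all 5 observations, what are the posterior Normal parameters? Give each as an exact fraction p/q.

mu_0=-2297/828, tau_0^2=77/69

obs 1: x=-5/2 → posterior Normal(-109/150, 77/25)
obs 2: x=-3 → posterior Normal(-307/216, 77/36)
obs 3: x=-8 → posterior Normal(-835/282, 77/47)
obs 4: x=-3 → posterior Normal(-1033/348, 77/58)
obs 5: x=-7/4 → posterior Normal(-2297/828, 77/69)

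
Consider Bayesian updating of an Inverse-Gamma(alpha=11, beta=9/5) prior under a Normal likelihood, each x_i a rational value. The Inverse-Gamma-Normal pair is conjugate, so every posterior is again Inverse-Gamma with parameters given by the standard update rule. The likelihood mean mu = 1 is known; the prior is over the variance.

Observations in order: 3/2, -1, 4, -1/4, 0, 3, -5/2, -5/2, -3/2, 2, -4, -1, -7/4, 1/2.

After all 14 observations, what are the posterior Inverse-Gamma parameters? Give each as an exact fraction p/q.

alpha=18, beta=3679/80

obs 1: x=3/2 → posterior Inverse-Gamma(23/2, 77/40)
obs 2: x=-1 → posterior Inverse-Gamma(12, 157/40)
obs 3: x=4 → posterior Inverse-Gamma(25/2, 337/40)
obs 4: x=-1/4 → posterior Inverse-Gamma(13, 1473/160)
obs 5: x=0 → posterior Inverse-Gamma(27/2, 1553/160)
obs 6: x=3 → posterior Inverse-Gamma(14, 1873/160)
obs 7: x=-5/2 → posterior Inverse-Gamma(29/2, 2853/160)
obs 8: x=-5/2 → posterior Inverse-Gamma(15, 3833/160)
obs 9: x=-3/2 → posterior Inverse-Gamma(31/2, 4333/160)
obs 10: x=2 → posterior Inverse-Gamma(16, 4413/160)
obs 11: x=-4 → posterior Inverse-Gamma(33/2, 6413/160)
obs 12: x=-1 → posterior Inverse-Gamma(17, 6733/160)
obs 13: x=-7/4 → posterior Inverse-Gamma(35/2, 3669/80)
obs 14: x=1/2 → posterior Inverse-Gamma(18, 3679/80)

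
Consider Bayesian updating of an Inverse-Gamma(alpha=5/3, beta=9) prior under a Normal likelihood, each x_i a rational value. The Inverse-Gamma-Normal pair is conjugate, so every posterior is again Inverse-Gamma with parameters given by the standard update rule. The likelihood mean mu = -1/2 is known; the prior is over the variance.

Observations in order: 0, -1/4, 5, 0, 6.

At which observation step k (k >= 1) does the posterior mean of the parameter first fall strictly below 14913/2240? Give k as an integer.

k = 2

obs 1: x=0 → posterior Inverse-Gamma(13/6, 73/8)
obs 2: x=-1/4 → posterior Inverse-Gamma(8/3, 293/32)
obs 3: x=5 → posterior Inverse-Gamma(19/6, 777/32)
obs 4: x=0 → posterior Inverse-Gamma(11/3, 781/32)
obs 5: x=6 → posterior Inverse-Gamma(25/6, 1457/32)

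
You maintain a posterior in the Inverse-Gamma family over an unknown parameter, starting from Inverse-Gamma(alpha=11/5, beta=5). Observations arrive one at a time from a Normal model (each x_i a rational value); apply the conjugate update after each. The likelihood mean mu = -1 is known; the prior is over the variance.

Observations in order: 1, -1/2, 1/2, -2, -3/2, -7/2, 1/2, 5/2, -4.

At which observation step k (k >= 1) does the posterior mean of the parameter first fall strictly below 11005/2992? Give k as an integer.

obs 1: x=1 → posterior Inverse-Gamma(27/10, 7)
obs 2: x=-1/2 → posterior Inverse-Gamma(16/5, 57/8)
obs 3: x=1/2 → posterior Inverse-Gamma(37/10, 33/4)
obs 4: x=-2 → posterior Inverse-Gamma(21/5, 35/4)
obs 5: x=-3/2 → posterior Inverse-Gamma(47/10, 71/8)
obs 6: x=-7/2 → posterior Inverse-Gamma(26/5, 12)
obs 7: x=1/2 → posterior Inverse-Gamma(57/10, 105/8)
obs 8: x=5/2 → posterior Inverse-Gamma(31/5, 77/4)
obs 9: x=-4 → posterior Inverse-Gamma(67/10, 95/4)

k = 2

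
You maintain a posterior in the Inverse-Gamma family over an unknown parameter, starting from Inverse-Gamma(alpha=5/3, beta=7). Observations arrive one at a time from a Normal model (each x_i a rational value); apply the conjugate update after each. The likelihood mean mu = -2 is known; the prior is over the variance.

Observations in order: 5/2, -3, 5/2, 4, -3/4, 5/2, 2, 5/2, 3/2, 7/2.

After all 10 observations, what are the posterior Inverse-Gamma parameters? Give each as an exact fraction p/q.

obs 1: x=5/2 → posterior Inverse-Gamma(13/6, 137/8)
obs 2: x=-3 → posterior Inverse-Gamma(8/3, 141/8)
obs 3: x=5/2 → posterior Inverse-Gamma(19/6, 111/4)
obs 4: x=4 → posterior Inverse-Gamma(11/3, 183/4)
obs 5: x=-3/4 → posterior Inverse-Gamma(25/6, 1489/32)
obs 6: x=5/2 → posterior Inverse-Gamma(14/3, 1813/32)
obs 7: x=2 → posterior Inverse-Gamma(31/6, 2069/32)
obs 8: x=5/2 → posterior Inverse-Gamma(17/3, 2393/32)
obs 9: x=3/2 → posterior Inverse-Gamma(37/6, 2589/32)
obs 10: x=7/2 → posterior Inverse-Gamma(20/3, 3073/32)

alpha=20/3, beta=3073/32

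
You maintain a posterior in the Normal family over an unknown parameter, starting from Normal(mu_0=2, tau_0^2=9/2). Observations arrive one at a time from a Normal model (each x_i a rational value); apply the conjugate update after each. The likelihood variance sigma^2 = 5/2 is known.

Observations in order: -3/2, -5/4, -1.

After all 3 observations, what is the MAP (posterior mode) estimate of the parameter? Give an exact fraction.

obs 1: x=-3/2 → posterior Normal(-1/4, 45/28)
obs 2: x=-5/4 → posterior Normal(-59/92, 45/46)
obs 3: x=-1 → posterior Normal(-95/128, 45/64)

-95/128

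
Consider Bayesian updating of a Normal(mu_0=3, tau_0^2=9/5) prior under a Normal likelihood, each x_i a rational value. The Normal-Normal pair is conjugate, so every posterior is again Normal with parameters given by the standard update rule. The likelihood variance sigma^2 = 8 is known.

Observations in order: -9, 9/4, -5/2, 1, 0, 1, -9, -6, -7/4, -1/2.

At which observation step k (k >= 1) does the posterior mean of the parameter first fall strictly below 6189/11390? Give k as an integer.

obs 1: x=-9 → posterior Normal(39/49, 72/49)
obs 2: x=9/4 → posterior Normal(237/232, 36/29)
obs 3: x=-5/2 → posterior Normal(147/268, 72/67)
obs 4: x=1 → posterior Normal(183/304, 18/19)
obs 5: x=0 → posterior Normal(183/340, 72/85)
obs 6: x=1 → posterior Normal(219/376, 36/47)
obs 7: x=-9 → posterior Normal(-105/412, 72/103)
obs 8: x=-6 → posterior Normal(-321/448, 9/14)
obs 9: x=-7/4 → posterior Normal(-96/121, 72/121)
obs 10: x=-1/2 → posterior Normal(-201/260, 36/65)

k = 5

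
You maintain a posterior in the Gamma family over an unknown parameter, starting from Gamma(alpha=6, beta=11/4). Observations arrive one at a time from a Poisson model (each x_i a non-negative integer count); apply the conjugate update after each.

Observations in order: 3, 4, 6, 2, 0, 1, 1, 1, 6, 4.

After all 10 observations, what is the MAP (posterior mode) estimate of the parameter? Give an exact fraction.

44/17

obs 1: x=3 → posterior Gamma(9, 15/4)
obs 2: x=4 → posterior Gamma(13, 19/4)
obs 3: x=6 → posterior Gamma(19, 23/4)
obs 4: x=2 → posterior Gamma(21, 27/4)
obs 5: x=0 → posterior Gamma(21, 31/4)
obs 6: x=1 → posterior Gamma(22, 35/4)
obs 7: x=1 → posterior Gamma(23, 39/4)
obs 8: x=1 → posterior Gamma(24, 43/4)
obs 9: x=6 → posterior Gamma(30, 47/4)
obs 10: x=4 → posterior Gamma(34, 51/4)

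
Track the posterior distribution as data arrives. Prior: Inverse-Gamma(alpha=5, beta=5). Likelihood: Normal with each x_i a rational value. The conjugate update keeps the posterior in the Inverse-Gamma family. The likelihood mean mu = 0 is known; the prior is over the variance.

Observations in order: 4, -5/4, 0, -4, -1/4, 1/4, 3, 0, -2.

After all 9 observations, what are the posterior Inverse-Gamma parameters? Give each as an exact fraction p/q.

obs 1: x=4 → posterior Inverse-Gamma(11/2, 13)
obs 2: x=-5/4 → posterior Inverse-Gamma(6, 441/32)
obs 3: x=0 → posterior Inverse-Gamma(13/2, 441/32)
obs 4: x=-4 → posterior Inverse-Gamma(7, 697/32)
obs 5: x=-1/4 → posterior Inverse-Gamma(15/2, 349/16)
obs 6: x=1/4 → posterior Inverse-Gamma(8, 699/32)
obs 7: x=3 → posterior Inverse-Gamma(17/2, 843/32)
obs 8: x=0 → posterior Inverse-Gamma(9, 843/32)
obs 9: x=-2 → posterior Inverse-Gamma(19/2, 907/32)

alpha=19/2, beta=907/32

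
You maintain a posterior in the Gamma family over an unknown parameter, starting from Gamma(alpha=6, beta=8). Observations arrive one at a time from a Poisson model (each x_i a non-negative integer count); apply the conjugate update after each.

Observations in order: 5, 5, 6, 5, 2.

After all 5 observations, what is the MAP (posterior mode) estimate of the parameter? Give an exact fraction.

obs 1: x=5 → posterior Gamma(11, 9)
obs 2: x=5 → posterior Gamma(16, 10)
obs 3: x=6 → posterior Gamma(22, 11)
obs 4: x=5 → posterior Gamma(27, 12)
obs 5: x=2 → posterior Gamma(29, 13)

28/13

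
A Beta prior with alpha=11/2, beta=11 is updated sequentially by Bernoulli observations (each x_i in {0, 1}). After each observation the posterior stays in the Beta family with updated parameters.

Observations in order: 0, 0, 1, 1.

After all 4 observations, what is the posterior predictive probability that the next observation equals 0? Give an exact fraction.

26/41

obs 1: x=0 → posterior Beta(11/2, 12)
obs 2: x=0 → posterior Beta(11/2, 13)
obs 3: x=1 → posterior Beta(13/2, 13)
obs 4: x=1 → posterior Beta(15/2, 13)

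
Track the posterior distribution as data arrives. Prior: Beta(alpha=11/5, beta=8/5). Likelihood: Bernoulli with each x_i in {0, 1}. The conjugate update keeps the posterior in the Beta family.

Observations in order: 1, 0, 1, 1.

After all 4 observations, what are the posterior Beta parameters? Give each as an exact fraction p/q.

obs 1: x=1 → posterior Beta(16/5, 8/5)
obs 2: x=0 → posterior Beta(16/5, 13/5)
obs 3: x=1 → posterior Beta(21/5, 13/5)
obs 4: x=1 → posterior Beta(26/5, 13/5)

alpha=26/5, beta=13/5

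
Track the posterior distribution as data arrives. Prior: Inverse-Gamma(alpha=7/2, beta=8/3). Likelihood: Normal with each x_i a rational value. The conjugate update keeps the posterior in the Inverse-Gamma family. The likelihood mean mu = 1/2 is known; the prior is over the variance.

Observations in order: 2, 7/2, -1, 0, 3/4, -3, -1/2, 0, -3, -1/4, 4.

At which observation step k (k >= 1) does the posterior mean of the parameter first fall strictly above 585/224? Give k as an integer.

k = 6

obs 1: x=2 → posterior Inverse-Gamma(4, 91/24)
obs 2: x=7/2 → posterior Inverse-Gamma(9/2, 199/24)
obs 3: x=-1 → posterior Inverse-Gamma(5, 113/12)
obs 4: x=0 → posterior Inverse-Gamma(11/2, 229/24)
obs 5: x=3/4 → posterior Inverse-Gamma(6, 919/96)
obs 6: x=-3 → posterior Inverse-Gamma(13/2, 1507/96)
obs 7: x=-1/2 → posterior Inverse-Gamma(7, 1555/96)
obs 8: x=0 → posterior Inverse-Gamma(15/2, 1567/96)
obs 9: x=-3 → posterior Inverse-Gamma(8, 2155/96)
obs 10: x=-1/4 → posterior Inverse-Gamma(17/2, 1091/48)
obs 11: x=4 → posterior Inverse-Gamma(9, 1385/48)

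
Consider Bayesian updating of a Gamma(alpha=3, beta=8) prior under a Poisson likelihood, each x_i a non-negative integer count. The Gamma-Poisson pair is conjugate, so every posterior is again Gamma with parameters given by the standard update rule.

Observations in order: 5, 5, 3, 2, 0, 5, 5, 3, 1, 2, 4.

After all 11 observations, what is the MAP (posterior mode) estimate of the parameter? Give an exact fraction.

obs 1: x=5 → posterior Gamma(8, 9)
obs 2: x=5 → posterior Gamma(13, 10)
obs 3: x=3 → posterior Gamma(16, 11)
obs 4: x=2 → posterior Gamma(18, 12)
obs 5: x=0 → posterior Gamma(18, 13)
obs 6: x=5 → posterior Gamma(23, 14)
obs 7: x=5 → posterior Gamma(28, 15)
obs 8: x=3 → posterior Gamma(31, 16)
obs 9: x=1 → posterior Gamma(32, 17)
obs 10: x=2 → posterior Gamma(34, 18)
obs 11: x=4 → posterior Gamma(38, 19)

37/19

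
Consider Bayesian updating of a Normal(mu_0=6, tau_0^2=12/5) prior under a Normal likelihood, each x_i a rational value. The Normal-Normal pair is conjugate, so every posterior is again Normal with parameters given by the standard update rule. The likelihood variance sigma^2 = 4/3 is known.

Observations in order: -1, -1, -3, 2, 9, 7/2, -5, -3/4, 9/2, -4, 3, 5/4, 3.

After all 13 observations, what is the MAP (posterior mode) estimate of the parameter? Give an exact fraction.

obs 1: x=-1 → posterior Normal(3/2, 6/7)
obs 2: x=-1 → posterior Normal(12/23, 12/23)
obs 3: x=-3 → posterior Normal(-15/32, 3/8)
obs 4: x=2 → posterior Normal(3/41, 12/41)
obs 5: x=9 → posterior Normal(42/25, 6/25)
obs 6: x=7/2 → posterior Normal(231/118, 12/59)
obs 7: x=-5 → posterior Normal(141/136, 3/17)
obs 8: x=-3/4 → posterior Normal(255/308, 12/77)
obs 9: x=9/2 → posterior Normal(417/344, 6/43)
obs 10: x=-4 → posterior Normal(273/380, 12/95)
obs 11: x=3 → posterior Normal(381/416, 3/26)
obs 12: x=5/4 → posterior Normal(213/226, 12/113)
obs 13: x=3 → posterior Normal(267/244, 6/61)

267/244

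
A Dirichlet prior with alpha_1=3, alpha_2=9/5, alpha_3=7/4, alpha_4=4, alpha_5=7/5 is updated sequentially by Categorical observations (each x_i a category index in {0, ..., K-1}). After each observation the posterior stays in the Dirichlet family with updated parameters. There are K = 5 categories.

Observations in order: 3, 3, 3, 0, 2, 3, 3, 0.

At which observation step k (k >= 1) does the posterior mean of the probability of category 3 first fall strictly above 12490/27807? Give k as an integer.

k = 3

obs 1: x=3 → posterior Dirichlet(3, 9/5, 7/4, 5, 7/5)
obs 2: x=3 → posterior Dirichlet(3, 9/5, 7/4, 6, 7/5)
obs 3: x=3 → posterior Dirichlet(3, 9/5, 7/4, 7, 7/5)
obs 4: x=0 → posterior Dirichlet(4, 9/5, 7/4, 7, 7/5)
obs 5: x=2 → posterior Dirichlet(4, 9/5, 11/4, 7, 7/5)
obs 6: x=3 → posterior Dirichlet(4, 9/5, 11/4, 8, 7/5)
obs 7: x=3 → posterior Dirichlet(4, 9/5, 11/4, 9, 7/5)
obs 8: x=0 → posterior Dirichlet(5, 9/5, 11/4, 9, 7/5)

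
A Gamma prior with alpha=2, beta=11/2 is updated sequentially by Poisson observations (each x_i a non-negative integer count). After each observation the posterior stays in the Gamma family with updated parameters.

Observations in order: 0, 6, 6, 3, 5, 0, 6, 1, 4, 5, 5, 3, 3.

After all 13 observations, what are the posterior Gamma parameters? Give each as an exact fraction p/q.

obs 1: x=0 → posterior Gamma(2, 13/2)
obs 2: x=6 → posterior Gamma(8, 15/2)
obs 3: x=6 → posterior Gamma(14, 17/2)
obs 4: x=3 → posterior Gamma(17, 19/2)
obs 5: x=5 → posterior Gamma(22, 21/2)
obs 6: x=0 → posterior Gamma(22, 23/2)
obs 7: x=6 → posterior Gamma(28, 25/2)
obs 8: x=1 → posterior Gamma(29, 27/2)
obs 9: x=4 → posterior Gamma(33, 29/2)
obs 10: x=5 → posterior Gamma(38, 31/2)
obs 11: x=5 → posterior Gamma(43, 33/2)
obs 12: x=3 → posterior Gamma(46, 35/2)
obs 13: x=3 → posterior Gamma(49, 37/2)

alpha=49, beta=37/2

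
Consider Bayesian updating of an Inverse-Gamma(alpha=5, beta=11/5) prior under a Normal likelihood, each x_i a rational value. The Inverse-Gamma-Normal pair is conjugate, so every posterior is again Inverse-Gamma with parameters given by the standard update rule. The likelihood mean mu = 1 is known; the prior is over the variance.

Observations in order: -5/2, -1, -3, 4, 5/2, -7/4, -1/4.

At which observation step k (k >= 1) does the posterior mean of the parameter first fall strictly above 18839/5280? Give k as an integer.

k = 4

obs 1: x=-5/2 → posterior Inverse-Gamma(11/2, 333/40)
obs 2: x=-1 → posterior Inverse-Gamma(6, 413/40)
obs 3: x=-3 → posterior Inverse-Gamma(13/2, 733/40)
obs 4: x=4 → posterior Inverse-Gamma(7, 913/40)
obs 5: x=5/2 → posterior Inverse-Gamma(15/2, 479/20)
obs 6: x=-7/4 → posterior Inverse-Gamma(8, 4437/160)
obs 7: x=-1/4 → posterior Inverse-Gamma(17/2, 2281/80)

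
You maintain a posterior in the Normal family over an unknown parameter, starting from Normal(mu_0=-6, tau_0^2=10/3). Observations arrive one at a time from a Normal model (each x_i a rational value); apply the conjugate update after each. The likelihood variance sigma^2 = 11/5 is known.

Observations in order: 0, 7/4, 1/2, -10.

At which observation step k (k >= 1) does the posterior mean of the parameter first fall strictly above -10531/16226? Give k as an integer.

k = 3

obs 1: x=0 → posterior Normal(-198/83, 110/83)
obs 2: x=7/4 → posterior Normal(-221/266, 110/133)
obs 3: x=1/2 → posterior Normal(-57/122, 110/183)
obs 4: x=-10 → posterior Normal(-1171/466, 110/233)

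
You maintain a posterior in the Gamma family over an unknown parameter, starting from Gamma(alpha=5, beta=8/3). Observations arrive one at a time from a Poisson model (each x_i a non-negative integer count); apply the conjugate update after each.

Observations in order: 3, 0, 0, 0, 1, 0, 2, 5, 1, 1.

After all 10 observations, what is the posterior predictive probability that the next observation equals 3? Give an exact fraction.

840181964385735937721852488581120/7386879101213258109624223688656841

obs 1: x=3 → posterior Gamma(8, 11/3)
obs 2: x=0 → posterior Gamma(8, 14/3)
obs 3: x=0 → posterior Gamma(8, 17/3)
obs 4: x=0 → posterior Gamma(8, 20/3)
obs 5: x=1 → posterior Gamma(9, 23/3)
obs 6: x=0 → posterior Gamma(9, 26/3)
obs 7: x=2 → posterior Gamma(11, 29/3)
obs 8: x=5 → posterior Gamma(16, 32/3)
obs 9: x=1 → posterior Gamma(17, 35/3)
obs 10: x=1 → posterior Gamma(18, 38/3)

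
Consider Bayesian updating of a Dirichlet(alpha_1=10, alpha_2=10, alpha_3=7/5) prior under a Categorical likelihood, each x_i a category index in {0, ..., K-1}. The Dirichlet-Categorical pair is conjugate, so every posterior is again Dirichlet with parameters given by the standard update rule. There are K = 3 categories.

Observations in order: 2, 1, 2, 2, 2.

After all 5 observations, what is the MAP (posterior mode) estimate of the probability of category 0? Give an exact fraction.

5/13

obs 1: x=2 → posterior Dirichlet(10, 10, 12/5)
obs 2: x=1 → posterior Dirichlet(10, 11, 12/5)
obs 3: x=2 → posterior Dirichlet(10, 11, 17/5)
obs 4: x=2 → posterior Dirichlet(10, 11, 22/5)
obs 5: x=2 → posterior Dirichlet(10, 11, 27/5)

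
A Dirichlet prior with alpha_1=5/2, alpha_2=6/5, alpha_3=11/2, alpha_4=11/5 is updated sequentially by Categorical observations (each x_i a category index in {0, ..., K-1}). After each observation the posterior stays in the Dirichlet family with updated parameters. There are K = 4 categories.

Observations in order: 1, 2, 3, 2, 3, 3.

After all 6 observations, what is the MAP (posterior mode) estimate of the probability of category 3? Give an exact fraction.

obs 1: x=1 → posterior Dirichlet(5/2, 11/5, 11/2, 11/5)
obs 2: x=2 → posterior Dirichlet(5/2, 11/5, 13/2, 11/5)
obs 3: x=3 → posterior Dirichlet(5/2, 11/5, 13/2, 16/5)
obs 4: x=2 → posterior Dirichlet(5/2, 11/5, 15/2, 16/5)
obs 5: x=3 → posterior Dirichlet(5/2, 11/5, 15/2, 21/5)
obs 6: x=3 → posterior Dirichlet(5/2, 11/5, 15/2, 26/5)

21/67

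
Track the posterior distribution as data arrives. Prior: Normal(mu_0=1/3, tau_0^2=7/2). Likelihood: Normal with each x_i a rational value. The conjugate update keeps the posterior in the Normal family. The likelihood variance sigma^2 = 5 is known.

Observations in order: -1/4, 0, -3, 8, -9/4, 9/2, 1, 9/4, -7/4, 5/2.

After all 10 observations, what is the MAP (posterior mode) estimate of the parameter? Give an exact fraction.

241/240

obs 1: x=-1/4 → posterior Normal(19/204, 35/17)
obs 2: x=0 → posterior Normal(19/288, 35/24)
obs 3: x=-3 → posterior Normal(-233/372, 35/31)
obs 4: x=8 → posterior Normal(439/456, 35/38)
obs 5: x=-9/4 → posterior Normal(25/54, 7/9)
obs 6: x=9/2 → posterior Normal(157/156, 35/52)
obs 7: x=1 → posterior Normal(178/177, 35/59)
obs 8: x=9/4 → posterior Normal(901/792, 35/66)
obs 9: x=-7/4 → posterior Normal(377/438, 35/73)
obs 10: x=5/2 → posterior Normal(241/240, 7/16)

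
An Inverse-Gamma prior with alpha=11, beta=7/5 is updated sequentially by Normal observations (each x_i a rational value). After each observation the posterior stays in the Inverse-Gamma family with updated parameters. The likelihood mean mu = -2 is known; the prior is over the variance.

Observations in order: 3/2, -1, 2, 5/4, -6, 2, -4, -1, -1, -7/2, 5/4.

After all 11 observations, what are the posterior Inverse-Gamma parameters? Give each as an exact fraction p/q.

obs 1: x=3/2 → posterior Inverse-Gamma(23/2, 301/40)
obs 2: x=-1 → posterior Inverse-Gamma(12, 321/40)
obs 3: x=2 → posterior Inverse-Gamma(25/2, 641/40)
obs 4: x=5/4 → posterior Inverse-Gamma(13, 3409/160)
obs 5: x=-6 → posterior Inverse-Gamma(27/2, 4689/160)
obs 6: x=2 → posterior Inverse-Gamma(14, 5969/160)
obs 7: x=-4 → posterior Inverse-Gamma(29/2, 6289/160)
obs 8: x=-1 → posterior Inverse-Gamma(15, 6369/160)
obs 9: x=-1 → posterior Inverse-Gamma(31/2, 6449/160)
obs 10: x=-7/2 → posterior Inverse-Gamma(16, 6629/160)
obs 11: x=5/4 → posterior Inverse-Gamma(33/2, 3737/80)

alpha=33/2, beta=3737/80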